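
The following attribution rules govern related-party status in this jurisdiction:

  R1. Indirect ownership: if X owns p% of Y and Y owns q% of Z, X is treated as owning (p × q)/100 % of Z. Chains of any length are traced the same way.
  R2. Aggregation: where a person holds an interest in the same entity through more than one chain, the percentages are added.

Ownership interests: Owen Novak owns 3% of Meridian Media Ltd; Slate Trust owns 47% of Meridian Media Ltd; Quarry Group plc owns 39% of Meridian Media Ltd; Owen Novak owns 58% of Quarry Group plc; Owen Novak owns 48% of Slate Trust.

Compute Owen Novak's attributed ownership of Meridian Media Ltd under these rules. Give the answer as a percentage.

Chain via Slate Trust (R1): 48% × 47% = 22.56% of Meridian Media Ltd.
Chain via Quarry Group plc (R1): 58% × 39% = 22.62% of Meridian Media Ltd.
Direct interest in Meridian Media Ltd: 3%.
Aggregating (R2): 22.56% + 22.62% + 3% = 48.18%.

48.18%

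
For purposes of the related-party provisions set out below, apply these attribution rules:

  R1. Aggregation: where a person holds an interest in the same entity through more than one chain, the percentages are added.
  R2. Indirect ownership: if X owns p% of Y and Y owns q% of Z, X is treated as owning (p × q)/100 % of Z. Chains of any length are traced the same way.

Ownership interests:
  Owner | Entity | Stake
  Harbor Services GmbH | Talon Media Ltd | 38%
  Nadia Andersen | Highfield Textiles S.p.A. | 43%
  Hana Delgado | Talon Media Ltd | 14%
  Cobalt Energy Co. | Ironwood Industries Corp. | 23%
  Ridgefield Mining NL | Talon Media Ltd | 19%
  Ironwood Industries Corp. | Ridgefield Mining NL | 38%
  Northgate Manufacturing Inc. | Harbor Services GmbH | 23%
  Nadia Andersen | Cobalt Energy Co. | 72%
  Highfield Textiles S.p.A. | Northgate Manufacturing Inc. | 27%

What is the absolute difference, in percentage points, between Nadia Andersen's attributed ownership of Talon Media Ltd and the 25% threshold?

Chain via Cobalt Energy Co. → Ironwood Industries Corp. → Ridgefield Mining NL (R2): 72% × 23% × 38% × 19% = 1.195632% of Talon Media Ltd.
Chain via Highfield Textiles S.p.A. → Northgate Manufacturing Inc. → Harbor Services GmbH (R2): 43% × 27% × 23% × 38% = 1.014714% of Talon Media Ltd.
Aggregating (R1): 1.195632% + 1.014714% = 2.210346%.
2.210346% falls short of the 25% threshold by 22.789654 percentage points.

22.789654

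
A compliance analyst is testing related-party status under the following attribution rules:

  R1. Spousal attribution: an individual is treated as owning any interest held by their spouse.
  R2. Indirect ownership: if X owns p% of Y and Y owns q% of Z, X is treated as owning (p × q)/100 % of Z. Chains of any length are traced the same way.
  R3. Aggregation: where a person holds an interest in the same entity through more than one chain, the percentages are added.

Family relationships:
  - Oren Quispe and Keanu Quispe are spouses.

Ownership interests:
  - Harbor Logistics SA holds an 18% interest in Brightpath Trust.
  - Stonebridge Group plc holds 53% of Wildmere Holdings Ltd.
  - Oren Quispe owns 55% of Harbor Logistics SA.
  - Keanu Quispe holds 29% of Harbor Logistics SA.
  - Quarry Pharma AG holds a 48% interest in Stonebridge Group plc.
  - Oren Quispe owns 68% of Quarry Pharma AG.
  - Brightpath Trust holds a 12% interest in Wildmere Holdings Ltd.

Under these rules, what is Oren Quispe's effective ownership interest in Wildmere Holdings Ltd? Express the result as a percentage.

19.1136%

By spousal attribution (R1), Oren Quispe is treated as also owning Keanu Quispe's interest in Harbor Logistics SA, giving 55% + 29% = 84%.
Chain via Quarry Pharma AG → Stonebridge Group plc (R2): 68% × 48% × 53% = 17.2992% of Wildmere Holdings Ltd.
Chain via Harbor Logistics SA → Brightpath Trust (R2): 84% × 18% × 12% = 1.8144% of Wildmere Holdings Ltd.
Aggregating (R3): 17.2992% + 1.8144% = 19.1136%.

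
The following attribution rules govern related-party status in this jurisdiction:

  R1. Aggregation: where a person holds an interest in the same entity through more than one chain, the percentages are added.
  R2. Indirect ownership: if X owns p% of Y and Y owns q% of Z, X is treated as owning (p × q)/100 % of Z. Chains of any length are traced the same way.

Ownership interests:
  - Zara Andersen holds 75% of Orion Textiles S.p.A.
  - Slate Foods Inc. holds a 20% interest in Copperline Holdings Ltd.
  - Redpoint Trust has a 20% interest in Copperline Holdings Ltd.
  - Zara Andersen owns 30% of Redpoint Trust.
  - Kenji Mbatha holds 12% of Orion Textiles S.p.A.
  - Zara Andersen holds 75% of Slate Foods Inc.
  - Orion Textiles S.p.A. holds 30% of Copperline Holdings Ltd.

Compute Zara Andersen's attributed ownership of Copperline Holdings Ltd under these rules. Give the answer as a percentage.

Chain via Orion Textiles S.p.A. (R2): 75% × 30% = 22.5% of Copperline Holdings Ltd.
Chain via Redpoint Trust (R2): 30% × 20% = 6% of Copperline Holdings Ltd.
Chain via Slate Foods Inc. (R2): 75% × 20% = 15% of Copperline Holdings Ltd.
Aggregating (R1): 22.5% + 6% + 15% = 43.5%.

43.5%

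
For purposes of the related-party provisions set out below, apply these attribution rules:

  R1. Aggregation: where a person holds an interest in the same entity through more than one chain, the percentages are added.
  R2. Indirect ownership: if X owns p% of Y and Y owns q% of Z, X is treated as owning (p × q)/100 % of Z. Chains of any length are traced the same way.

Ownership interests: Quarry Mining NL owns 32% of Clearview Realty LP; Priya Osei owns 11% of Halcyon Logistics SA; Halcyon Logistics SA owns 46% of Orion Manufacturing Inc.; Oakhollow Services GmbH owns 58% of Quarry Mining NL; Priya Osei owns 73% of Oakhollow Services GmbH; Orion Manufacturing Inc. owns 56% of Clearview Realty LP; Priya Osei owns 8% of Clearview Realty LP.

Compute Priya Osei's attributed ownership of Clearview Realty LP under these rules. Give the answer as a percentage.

Chain via Oakhollow Services GmbH → Quarry Mining NL (R2): 73% × 58% × 32% = 13.5488% of Clearview Realty LP.
Chain via Halcyon Logistics SA → Orion Manufacturing Inc. (R2): 11% × 46% × 56% = 2.8336% of Clearview Realty LP.
Direct interest in Clearview Realty LP: 8%.
Aggregating (R1): 13.5488% + 2.8336% + 8% = 24.3824%.

24.3824%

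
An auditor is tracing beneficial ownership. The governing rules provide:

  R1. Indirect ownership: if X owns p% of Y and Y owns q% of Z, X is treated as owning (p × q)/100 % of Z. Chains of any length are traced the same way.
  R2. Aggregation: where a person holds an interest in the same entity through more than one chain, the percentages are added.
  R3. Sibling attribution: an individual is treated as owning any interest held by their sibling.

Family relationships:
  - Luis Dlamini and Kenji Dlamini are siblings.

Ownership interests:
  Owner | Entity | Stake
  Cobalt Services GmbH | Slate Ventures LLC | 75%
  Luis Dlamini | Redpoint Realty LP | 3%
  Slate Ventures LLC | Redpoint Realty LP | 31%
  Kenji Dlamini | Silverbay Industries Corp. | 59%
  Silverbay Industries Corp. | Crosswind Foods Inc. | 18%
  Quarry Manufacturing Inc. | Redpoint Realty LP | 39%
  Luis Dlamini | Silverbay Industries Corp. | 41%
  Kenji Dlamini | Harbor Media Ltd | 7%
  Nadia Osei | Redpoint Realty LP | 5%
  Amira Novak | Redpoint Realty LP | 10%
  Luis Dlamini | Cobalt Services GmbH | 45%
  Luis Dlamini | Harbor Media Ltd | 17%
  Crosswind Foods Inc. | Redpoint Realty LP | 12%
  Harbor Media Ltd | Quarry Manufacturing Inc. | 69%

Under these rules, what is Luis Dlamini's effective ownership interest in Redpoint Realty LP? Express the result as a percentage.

By sibling attribution (R3), Luis Dlamini is treated as also owning Kenji Dlamini's interest in Silverbay Industries Corp, giving 41% + 59% = 100%.
By sibling attribution (R3), Luis Dlamini is treated as also owning Kenji Dlamini's interest in Harbor Media Ltd, giving 17% + 7% = 24%.
Chain via Silverbay Industries Corp. → Crosswind Foods Inc. (R1): 100% × 18% × 12% = 2.16% of Redpoint Realty LP.
Chain via Cobalt Services GmbH → Slate Ventures LLC (R1): 45% × 75% × 31% = 10.4625% of Redpoint Realty LP.
Chain via Harbor Media Ltd → Quarry Manufacturing Inc. (R1): 24% × 69% × 39% = 6.4584% of Redpoint Realty LP.
Direct interest in Redpoint Realty LP: 3%.
Aggregating (R2): 2.16% + 10.4625% + 6.4584% + 3% = 22.0809%.

22.0809%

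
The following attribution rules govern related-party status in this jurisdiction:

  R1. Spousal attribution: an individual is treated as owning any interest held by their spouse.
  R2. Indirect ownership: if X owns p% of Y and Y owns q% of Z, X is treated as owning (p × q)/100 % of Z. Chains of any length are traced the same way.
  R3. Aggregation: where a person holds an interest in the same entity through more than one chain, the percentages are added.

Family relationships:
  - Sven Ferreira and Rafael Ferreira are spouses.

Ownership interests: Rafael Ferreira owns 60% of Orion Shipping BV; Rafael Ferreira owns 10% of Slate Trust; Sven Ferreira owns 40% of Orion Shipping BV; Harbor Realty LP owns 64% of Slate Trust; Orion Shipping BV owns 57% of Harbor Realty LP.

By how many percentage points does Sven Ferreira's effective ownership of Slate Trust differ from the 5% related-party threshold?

By spousal attribution (R1), Sven Ferreira is treated as also owning Rafael Ferreira's interest in Orion Shipping BV, giving 40% + 60% = 100%.
By spousal attribution (R1), Sven Ferreira is treated as owning Rafael Ferreira's 10% interest in Slate Trust.
Chain via Orion Shipping BV → Harbor Realty LP (R2): 100% × 57% × 64% = 36.48% of Slate Trust.
Direct interest in Slate Trust: 10%.
Aggregating (R3): 36.48% + 10% = 46.48%.
46.48% exceeds the 5% threshold by 41.48 percentage points.

41.48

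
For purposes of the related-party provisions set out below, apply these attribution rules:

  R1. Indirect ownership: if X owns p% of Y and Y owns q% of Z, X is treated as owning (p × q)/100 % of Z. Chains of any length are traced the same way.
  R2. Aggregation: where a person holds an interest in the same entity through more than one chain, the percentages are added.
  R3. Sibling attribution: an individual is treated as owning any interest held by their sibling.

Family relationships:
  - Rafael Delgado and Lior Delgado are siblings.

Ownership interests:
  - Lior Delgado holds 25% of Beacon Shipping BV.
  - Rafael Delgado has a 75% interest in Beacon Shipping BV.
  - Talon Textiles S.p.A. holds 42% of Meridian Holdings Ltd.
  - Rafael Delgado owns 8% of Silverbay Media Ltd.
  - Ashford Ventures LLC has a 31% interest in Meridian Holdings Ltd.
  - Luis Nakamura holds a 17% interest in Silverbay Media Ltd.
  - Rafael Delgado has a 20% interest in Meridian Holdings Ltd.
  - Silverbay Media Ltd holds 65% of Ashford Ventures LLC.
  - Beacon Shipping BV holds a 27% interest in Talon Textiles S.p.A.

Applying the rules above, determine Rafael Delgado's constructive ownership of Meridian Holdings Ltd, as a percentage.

By sibling attribution (R3), Rafael Delgado is treated as also owning Lior Delgado's interest in Beacon Shipping BV, giving 75% + 25% = 100%.
Chain via Silverbay Media Ltd → Ashford Ventures LLC (R1): 8% × 65% × 31% = 1.612% of Meridian Holdings Ltd.
Chain via Beacon Shipping BV → Talon Textiles S.p.A. (R1): 100% × 27% × 42% = 11.34% of Meridian Holdings Ltd.
Direct interest in Meridian Holdings Ltd: 20%.
Aggregating (R2): 1.612% + 11.34% + 20% = 32.952%.

32.952%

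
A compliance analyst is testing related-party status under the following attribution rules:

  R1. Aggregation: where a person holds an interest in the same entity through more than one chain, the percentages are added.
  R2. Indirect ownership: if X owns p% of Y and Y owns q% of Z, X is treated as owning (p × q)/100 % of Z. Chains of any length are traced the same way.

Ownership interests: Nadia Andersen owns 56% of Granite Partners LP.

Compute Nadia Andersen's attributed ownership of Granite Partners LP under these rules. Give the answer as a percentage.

56%

Direct interest in Granite Partners LP: 56%.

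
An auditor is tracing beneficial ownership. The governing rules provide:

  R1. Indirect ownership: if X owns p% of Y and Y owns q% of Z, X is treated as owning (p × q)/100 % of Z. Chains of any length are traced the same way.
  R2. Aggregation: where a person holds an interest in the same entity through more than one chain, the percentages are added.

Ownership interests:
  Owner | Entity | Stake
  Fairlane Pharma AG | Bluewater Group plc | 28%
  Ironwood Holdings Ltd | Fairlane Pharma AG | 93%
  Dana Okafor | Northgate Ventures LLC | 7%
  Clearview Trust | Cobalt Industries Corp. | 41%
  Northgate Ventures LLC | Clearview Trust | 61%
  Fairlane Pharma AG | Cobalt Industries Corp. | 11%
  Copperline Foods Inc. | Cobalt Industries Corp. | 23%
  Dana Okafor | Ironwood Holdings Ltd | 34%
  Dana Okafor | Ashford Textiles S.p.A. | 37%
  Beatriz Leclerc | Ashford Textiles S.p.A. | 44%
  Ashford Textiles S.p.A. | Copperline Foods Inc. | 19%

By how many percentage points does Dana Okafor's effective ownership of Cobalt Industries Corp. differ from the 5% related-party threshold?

Chain via Ashford Textiles S.p.A. → Copperline Foods Inc. (R1): 37% × 19% × 23% = 1.6169% of Cobalt Industries Corp.
Chain via Ironwood Holdings Ltd → Fairlane Pharma AG (R1): 34% × 93% × 11% = 3.4782% of Cobalt Industries Corp.
Chain via Northgate Ventures LLC → Clearview Trust (R1): 7% × 61% × 41% = 1.7507% of Cobalt Industries Corp.
Aggregating (R2): 1.6169% + 3.4782% + 1.7507% = 6.8458%.
6.8458% exceeds the 5% threshold by 1.8458 percentage points.

1.8458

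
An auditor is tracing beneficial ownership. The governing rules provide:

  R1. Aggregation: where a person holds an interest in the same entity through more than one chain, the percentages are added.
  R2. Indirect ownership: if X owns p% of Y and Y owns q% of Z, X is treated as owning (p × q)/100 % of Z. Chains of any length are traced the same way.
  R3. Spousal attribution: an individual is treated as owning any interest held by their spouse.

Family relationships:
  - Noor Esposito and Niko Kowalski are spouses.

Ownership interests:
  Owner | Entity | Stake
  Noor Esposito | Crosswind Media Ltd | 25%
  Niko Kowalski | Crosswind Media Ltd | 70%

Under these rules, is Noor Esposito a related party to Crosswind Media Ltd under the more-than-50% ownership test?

By spousal attribution (R3), Noor Esposito is treated as also owning Niko Kowalski's interest in Crosswind Media Ltd, giving 25% + 70% = 95%.
Direct interest in Crosswind Media Ltd: 95%.
95% exceeds the 50% threshold, so Noor is a related party to Crosswind Media Ltd.

Yes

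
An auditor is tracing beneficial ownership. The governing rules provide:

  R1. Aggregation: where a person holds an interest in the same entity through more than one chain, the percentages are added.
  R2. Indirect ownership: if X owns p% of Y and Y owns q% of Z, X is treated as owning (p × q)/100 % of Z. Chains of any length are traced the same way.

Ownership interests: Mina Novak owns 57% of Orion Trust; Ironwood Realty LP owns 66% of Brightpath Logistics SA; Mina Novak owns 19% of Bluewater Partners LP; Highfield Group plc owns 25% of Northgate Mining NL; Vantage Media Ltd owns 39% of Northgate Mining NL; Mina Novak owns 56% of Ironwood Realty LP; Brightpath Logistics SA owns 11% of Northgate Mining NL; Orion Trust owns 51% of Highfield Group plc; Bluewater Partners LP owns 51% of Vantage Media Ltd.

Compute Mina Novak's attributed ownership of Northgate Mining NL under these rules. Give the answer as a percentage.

Chain via Ironwood Realty LP → Brightpath Logistics SA (R2): 56% × 66% × 11% = 4.0656% of Northgate Mining NL.
Chain via Orion Trust → Highfield Group plc (R2): 57% × 51% × 25% = 7.2675% of Northgate Mining NL.
Chain via Bluewater Partners LP → Vantage Media Ltd (R2): 19% × 51% × 39% = 3.7791% of Northgate Mining NL.
Aggregating (R1): 4.0656% + 7.2675% + 3.7791% = 15.1122%.

15.1122%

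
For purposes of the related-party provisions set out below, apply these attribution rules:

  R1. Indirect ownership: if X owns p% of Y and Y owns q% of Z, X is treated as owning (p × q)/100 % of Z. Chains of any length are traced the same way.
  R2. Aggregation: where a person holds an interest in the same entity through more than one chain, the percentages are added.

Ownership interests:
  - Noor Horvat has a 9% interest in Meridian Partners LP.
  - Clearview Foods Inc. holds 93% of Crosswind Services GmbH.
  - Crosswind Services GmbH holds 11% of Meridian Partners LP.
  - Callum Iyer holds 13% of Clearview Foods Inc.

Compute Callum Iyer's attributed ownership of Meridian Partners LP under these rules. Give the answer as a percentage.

Chain via Clearview Foods Inc. → Crosswind Services GmbH (R1): 13% × 93% × 11% = 1.3299% of Meridian Partners LP.

1.3299%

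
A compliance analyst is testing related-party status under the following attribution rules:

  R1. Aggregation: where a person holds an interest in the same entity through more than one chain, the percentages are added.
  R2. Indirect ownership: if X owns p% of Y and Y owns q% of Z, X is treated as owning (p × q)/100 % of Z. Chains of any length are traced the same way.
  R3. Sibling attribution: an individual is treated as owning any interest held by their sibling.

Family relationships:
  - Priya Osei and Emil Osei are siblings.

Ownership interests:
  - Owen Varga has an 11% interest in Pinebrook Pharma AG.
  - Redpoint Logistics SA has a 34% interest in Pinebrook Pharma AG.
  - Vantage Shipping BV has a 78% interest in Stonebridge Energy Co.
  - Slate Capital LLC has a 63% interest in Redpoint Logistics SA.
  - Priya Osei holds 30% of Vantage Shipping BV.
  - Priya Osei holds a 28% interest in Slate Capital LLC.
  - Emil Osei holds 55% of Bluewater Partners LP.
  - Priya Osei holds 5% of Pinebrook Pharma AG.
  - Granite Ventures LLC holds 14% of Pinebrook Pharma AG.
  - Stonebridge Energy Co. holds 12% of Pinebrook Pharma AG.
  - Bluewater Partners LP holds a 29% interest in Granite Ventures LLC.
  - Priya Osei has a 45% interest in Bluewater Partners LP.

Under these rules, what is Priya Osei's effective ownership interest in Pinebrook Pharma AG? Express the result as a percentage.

By sibling attribution (R3), Priya Osei is treated as also owning Emil Osei's interest in Bluewater Partners LP, giving 45% + 55% = 100%.
Chain via Bluewater Partners LP → Granite Ventures LLC (R2): 100% × 29% × 14% = 4.06% of Pinebrook Pharma AG.
Chain via Vantage Shipping BV → Stonebridge Energy Co. (R2): 30% × 78% × 12% = 2.808% of Pinebrook Pharma AG.
Chain via Slate Capital LLC → Redpoint Logistics SA (R2): 28% × 63% × 34% = 5.9976% of Pinebrook Pharma AG.
Direct interest in Pinebrook Pharma AG: 5%.
Aggregating (R1): 4.06% + 2.808% + 5.9976% + 5% = 17.8656%.

17.8656%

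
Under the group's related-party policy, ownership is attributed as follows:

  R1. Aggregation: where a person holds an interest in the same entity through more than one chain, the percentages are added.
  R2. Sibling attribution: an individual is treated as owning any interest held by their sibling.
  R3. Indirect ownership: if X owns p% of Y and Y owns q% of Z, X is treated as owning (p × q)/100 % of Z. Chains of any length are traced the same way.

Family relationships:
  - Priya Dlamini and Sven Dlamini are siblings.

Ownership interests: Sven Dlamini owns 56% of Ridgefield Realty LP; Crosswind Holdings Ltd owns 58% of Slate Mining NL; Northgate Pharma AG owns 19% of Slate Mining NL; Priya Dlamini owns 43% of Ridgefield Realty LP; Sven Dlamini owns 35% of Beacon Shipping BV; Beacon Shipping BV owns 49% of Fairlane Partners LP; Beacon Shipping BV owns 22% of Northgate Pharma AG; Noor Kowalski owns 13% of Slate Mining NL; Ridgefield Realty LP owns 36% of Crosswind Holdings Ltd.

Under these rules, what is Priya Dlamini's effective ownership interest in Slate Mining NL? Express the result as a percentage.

22.1342%

By sibling attribution (R2), Priya Dlamini is treated as also owning Sven Dlamini's interest in Ridgefield Realty LP, giving 43% + 56% = 99%.
By sibling attribution (R2), Priya Dlamini is treated as owning Sven Dlamini's 35% interest in Beacon Shipping BV.
Chain via Ridgefield Realty LP → Crosswind Holdings Ltd (R3): 99% × 36% × 58% = 20.6712% of Slate Mining NL.
Chain via Beacon Shipping BV → Northgate Pharma AG (R3): 35% × 22% × 19% = 1.463% of Slate Mining NL.
Aggregating (R1): 20.6712% + 1.463% = 22.1342%.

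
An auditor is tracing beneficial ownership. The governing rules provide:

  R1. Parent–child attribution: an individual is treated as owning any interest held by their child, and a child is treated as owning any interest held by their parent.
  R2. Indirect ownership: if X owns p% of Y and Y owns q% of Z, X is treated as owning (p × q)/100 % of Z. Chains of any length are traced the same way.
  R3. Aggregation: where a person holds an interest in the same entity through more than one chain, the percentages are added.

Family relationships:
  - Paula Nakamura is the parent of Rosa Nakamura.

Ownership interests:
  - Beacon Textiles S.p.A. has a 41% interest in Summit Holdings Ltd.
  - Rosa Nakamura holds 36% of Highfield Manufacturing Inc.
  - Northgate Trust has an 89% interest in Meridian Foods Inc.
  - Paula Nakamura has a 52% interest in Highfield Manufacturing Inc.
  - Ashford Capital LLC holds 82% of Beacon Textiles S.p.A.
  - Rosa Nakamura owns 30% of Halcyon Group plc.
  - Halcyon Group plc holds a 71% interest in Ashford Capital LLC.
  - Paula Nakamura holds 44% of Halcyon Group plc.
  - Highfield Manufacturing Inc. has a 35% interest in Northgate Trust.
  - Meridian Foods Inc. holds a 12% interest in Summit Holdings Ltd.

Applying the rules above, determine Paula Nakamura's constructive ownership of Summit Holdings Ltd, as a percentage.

20.953388%

By parent–child attribution (R1), Paula Nakamura is treated as also owning Rosa Nakamura's interest in Halcyon Group plc, giving 44% + 30% = 74%.
By parent–child attribution (R1), Paula Nakamura is treated as also owning Rosa Nakamura's interest in Highfield Manufacturing Inc, giving 52% + 36% = 88%.
Chain via Halcyon Group plc → Ashford Capital LLC → Beacon Textiles S.p.A. (R2): 74% × 71% × 82% × 41% = 17.663948% of Summit Holdings Ltd.
Chain via Highfield Manufacturing Inc. → Northgate Trust → Meridian Foods Inc. (R2): 88% × 35% × 89% × 12% = 3.28944% of Summit Holdings Ltd.
Aggregating (R3): 17.663948% + 3.28944% = 20.953388%.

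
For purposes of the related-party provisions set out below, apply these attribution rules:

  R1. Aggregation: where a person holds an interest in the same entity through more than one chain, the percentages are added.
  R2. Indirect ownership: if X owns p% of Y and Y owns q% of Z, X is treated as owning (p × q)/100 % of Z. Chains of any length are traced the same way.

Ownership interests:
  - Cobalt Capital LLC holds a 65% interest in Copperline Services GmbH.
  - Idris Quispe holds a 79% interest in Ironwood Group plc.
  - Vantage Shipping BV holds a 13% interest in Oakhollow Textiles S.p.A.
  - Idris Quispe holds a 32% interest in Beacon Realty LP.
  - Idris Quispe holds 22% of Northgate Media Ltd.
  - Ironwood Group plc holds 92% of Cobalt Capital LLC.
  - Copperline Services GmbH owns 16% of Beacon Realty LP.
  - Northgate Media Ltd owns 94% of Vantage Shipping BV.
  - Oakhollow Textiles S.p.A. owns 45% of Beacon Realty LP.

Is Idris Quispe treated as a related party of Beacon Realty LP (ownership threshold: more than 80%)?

No

Chain via Northgate Media Ltd → Vantage Shipping BV → Oakhollow Textiles S.p.A. (R2): 22% × 94% × 13% × 45% = 1.20978% of Beacon Realty LP.
Chain via Ironwood Group plc → Cobalt Capital LLC → Copperline Services GmbH (R2): 79% × 92% × 65% × 16% = 7.55872% of Beacon Realty LP.
Direct interest in Beacon Realty LP: 32%.
Aggregating (R1): 1.20978% + 7.55872% + 32% = 40.7685%.
40.7685% does not exceed the 80% threshold, so Idris is not a related party to Beacon Realty LP.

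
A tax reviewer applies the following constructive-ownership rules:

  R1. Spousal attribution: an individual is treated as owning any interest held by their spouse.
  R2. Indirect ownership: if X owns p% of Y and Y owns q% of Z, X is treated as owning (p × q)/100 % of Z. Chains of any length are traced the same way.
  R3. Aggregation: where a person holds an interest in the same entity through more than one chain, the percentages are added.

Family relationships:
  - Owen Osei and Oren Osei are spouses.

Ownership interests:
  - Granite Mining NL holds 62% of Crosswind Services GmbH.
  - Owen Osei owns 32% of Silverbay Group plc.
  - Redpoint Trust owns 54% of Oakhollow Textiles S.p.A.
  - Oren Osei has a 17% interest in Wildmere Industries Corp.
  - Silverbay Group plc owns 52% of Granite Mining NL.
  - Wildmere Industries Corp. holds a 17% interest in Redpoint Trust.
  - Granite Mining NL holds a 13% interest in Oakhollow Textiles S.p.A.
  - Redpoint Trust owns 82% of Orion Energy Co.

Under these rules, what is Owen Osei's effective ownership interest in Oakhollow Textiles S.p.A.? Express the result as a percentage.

By spousal attribution (R1), Owen Osei is treated as owning Oren Osei's 17% interest in Wildmere Industries Corp.
Chain via Silverbay Group plc → Granite Mining NL (R2): 32% × 52% × 13% = 2.1632% of Oakhollow Textiles S.p.A.
Chain via Wildmere Industries Corp. → Redpoint Trust (R2): 17% × 17% × 54% = 1.5606% of Oakhollow Textiles S.p.A.
Aggregating (R3): 2.1632% + 1.5606% = 3.7238%.

3.7238%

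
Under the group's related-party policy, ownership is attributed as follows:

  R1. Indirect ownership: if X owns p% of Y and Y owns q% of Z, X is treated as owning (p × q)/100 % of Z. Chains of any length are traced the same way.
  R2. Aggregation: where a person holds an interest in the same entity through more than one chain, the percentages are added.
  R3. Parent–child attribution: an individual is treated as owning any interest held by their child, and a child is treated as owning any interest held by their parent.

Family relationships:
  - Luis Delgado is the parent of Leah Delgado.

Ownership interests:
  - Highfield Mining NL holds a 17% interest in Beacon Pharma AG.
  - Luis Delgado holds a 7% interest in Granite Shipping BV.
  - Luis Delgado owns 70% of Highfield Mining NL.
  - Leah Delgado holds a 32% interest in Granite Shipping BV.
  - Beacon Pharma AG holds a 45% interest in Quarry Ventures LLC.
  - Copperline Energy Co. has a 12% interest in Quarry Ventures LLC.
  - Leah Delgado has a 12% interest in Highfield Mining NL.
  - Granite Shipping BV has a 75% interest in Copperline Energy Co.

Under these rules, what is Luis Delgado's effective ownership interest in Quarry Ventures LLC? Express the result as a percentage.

By parent–child attribution (R3), Luis Delgado is treated as also owning Leah Delgado's interest in Granite Shipping BV, giving 7% + 32% = 39%.
By parent–child attribution (R3), Luis Delgado is treated as also owning Leah Delgado's interest in Highfield Mining NL, giving 70% + 12% = 82%.
Chain via Granite Shipping BV → Copperline Energy Co. (R1): 39% × 75% × 12% = 3.51% of Quarry Ventures LLC.
Chain via Highfield Mining NL → Beacon Pharma AG (R1): 82% × 17% × 45% = 6.273% of Quarry Ventures LLC.
Aggregating (R2): 3.51% + 6.273% = 9.783%.

9.783%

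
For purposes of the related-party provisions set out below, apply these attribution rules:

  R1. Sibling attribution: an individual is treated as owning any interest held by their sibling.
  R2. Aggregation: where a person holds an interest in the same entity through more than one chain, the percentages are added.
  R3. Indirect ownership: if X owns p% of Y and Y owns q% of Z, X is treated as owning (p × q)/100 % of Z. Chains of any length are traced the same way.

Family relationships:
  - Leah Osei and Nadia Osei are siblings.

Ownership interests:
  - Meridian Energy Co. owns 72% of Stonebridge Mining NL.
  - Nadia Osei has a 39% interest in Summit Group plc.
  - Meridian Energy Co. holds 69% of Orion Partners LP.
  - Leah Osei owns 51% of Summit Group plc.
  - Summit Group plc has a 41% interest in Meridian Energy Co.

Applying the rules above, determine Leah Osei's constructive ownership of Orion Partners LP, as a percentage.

25.461%

By sibling attribution (R1), Leah Osei is treated as also owning Nadia Osei's interest in Summit Group plc, giving 51% + 39% = 90%.
Chain via Summit Group plc → Meridian Energy Co. (R3): 90% × 41% × 69% = 25.461% of Orion Partners LP.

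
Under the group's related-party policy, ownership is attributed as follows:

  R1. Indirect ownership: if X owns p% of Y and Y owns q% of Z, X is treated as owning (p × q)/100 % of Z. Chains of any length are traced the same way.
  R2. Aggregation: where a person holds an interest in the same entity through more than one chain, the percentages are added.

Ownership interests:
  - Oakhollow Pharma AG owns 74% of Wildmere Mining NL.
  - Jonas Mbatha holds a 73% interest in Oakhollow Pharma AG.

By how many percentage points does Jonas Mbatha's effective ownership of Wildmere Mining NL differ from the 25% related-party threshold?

Chain via Oakhollow Pharma AG (R1): 73% × 74% = 54.02% of Wildmere Mining NL.
54.02% exceeds the 25% threshold by 29.02 percentage points.

29.02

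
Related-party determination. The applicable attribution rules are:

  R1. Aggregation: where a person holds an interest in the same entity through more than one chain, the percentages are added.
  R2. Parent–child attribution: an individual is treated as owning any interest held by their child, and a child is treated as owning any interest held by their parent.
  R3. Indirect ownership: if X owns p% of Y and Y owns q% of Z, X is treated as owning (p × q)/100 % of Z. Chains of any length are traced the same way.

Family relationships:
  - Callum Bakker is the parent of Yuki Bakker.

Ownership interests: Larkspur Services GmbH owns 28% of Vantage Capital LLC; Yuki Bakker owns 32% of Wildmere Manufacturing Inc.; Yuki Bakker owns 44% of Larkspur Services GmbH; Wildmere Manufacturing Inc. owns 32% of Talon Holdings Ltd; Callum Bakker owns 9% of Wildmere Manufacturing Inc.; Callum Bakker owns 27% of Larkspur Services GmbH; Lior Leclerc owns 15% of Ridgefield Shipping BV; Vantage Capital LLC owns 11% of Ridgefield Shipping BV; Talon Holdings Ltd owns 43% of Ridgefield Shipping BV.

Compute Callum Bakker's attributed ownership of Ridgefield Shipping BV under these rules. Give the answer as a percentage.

By parent–child attribution (R2), Callum Bakker is treated as also owning Yuki Bakker's interest in Larkspur Services GmbH, giving 27% + 44% = 71%.
By parent–child attribution (R2), Callum Bakker is treated as also owning Yuki Bakker's interest in Wildmere Manufacturing Inc, giving 9% + 32% = 41%.
Chain via Larkspur Services GmbH → Vantage Capital LLC (R3): 71% × 28% × 11% = 2.1868% of Ridgefield Shipping BV.
Chain via Wildmere Manufacturing Inc. → Talon Holdings Ltd (R3): 41% × 32% × 43% = 5.6416% of Ridgefield Shipping BV.
Aggregating (R1): 2.1868% + 5.6416% = 7.8284%.

7.8284%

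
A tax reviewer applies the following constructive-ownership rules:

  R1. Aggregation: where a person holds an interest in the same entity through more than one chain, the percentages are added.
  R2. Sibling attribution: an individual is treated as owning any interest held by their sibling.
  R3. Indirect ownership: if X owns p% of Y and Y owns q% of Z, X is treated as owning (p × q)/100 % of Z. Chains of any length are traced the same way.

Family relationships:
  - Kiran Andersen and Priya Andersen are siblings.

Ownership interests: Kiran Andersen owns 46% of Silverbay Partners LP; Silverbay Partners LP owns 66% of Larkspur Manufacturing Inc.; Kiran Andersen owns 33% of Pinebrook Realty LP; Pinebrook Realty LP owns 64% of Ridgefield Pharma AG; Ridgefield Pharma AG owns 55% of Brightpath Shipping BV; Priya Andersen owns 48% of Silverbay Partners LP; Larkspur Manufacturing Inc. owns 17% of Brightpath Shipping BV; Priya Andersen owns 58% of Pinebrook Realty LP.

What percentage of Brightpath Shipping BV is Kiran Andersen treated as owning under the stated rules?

By sibling attribution (R2), Kiran Andersen is treated as also owning Priya Andersen's interest in Silverbay Partners LP, giving 46% + 48% = 94%.
By sibling attribution (R2), Kiran Andersen is treated as also owning Priya Andersen's interest in Pinebrook Realty LP, giving 33% + 58% = 91%.
Chain via Silverbay Partners LP → Larkspur Manufacturing Inc. (R3): 94% × 66% × 17% = 10.5468% of Brightpath Shipping BV.
Chain via Pinebrook Realty LP → Ridgefield Pharma AG (R3): 91% × 64% × 55% = 32.032% of Brightpath Shipping BV.
Aggregating (R1): 10.5468% + 32.032% = 42.5788%.

42.5788%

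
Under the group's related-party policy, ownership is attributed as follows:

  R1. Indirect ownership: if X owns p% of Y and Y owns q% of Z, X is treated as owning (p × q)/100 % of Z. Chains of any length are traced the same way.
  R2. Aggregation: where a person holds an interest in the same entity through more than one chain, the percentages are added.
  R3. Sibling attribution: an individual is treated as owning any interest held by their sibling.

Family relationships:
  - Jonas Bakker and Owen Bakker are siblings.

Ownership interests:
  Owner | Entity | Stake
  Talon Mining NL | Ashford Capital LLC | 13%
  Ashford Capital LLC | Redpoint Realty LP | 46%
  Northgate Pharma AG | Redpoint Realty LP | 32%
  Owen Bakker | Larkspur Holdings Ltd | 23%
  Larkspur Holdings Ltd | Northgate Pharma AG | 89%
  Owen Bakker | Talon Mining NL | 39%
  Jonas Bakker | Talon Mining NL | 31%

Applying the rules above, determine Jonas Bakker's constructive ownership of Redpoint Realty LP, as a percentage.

10.7364%

By sibling attribution (R3), Jonas Bakker is treated as also owning Owen Bakker's interest in Talon Mining NL, giving 31% + 39% = 70%.
By sibling attribution (R3), Jonas Bakker is treated as owning Owen Bakker's 23% interest in Larkspur Holdings Ltd.
Chain via Talon Mining NL → Ashford Capital LLC (R1): 70% × 13% × 46% = 4.186% of Redpoint Realty LP.
Chain via Larkspur Holdings Ltd → Northgate Pharma AG (R1): 23% × 89% × 32% = 6.5504% of Redpoint Realty LP.
Aggregating (R2): 4.186% + 6.5504% = 10.7364%.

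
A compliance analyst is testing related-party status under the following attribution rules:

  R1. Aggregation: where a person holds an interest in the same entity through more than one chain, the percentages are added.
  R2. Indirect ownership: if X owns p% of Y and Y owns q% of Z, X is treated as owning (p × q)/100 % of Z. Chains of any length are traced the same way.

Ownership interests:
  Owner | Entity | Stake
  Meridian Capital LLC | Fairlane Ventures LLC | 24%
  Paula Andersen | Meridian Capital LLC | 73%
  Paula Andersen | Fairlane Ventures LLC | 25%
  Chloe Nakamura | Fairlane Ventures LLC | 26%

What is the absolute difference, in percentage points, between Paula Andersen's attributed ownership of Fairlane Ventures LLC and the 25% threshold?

17.52

Chain via Meridian Capital LLC (R2): 73% × 24% = 17.52% of Fairlane Ventures LLC.
Direct interest in Fairlane Ventures LLC: 25%.
Aggregating (R1): 17.52% + 25% = 42.52%.
42.52% exceeds the 25% threshold by 17.52 percentage points.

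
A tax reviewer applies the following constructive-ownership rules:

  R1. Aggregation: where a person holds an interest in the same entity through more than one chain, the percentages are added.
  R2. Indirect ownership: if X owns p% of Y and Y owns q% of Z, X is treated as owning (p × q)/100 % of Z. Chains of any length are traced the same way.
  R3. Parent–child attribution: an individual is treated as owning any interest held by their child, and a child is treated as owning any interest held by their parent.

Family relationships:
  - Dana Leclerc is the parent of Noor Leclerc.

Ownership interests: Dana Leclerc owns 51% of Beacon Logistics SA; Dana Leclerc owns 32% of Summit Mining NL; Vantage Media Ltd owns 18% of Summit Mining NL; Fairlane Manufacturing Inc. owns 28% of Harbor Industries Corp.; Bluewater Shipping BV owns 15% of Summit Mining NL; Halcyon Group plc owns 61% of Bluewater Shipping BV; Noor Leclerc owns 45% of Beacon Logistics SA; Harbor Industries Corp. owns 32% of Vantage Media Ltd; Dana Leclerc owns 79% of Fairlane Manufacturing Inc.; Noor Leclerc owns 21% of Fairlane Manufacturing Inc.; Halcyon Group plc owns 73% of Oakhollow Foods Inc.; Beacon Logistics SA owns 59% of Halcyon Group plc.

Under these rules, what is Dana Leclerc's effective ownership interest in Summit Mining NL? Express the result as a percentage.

By parent–child attribution (R3), Dana Leclerc is treated as also owning Noor Leclerc's interest in Fairlane Manufacturing Inc, giving 79% + 21% = 100%.
By parent–child attribution (R3), Dana Leclerc is treated as also owning Noor Leclerc's interest in Beacon Logistics SA, giving 51% + 45% = 96%.
Chain via Fairlane Manufacturing Inc. → Harbor Industries Corp. → Vantage Media Ltd (R2): 100% × 28% × 32% × 18% = 1.6128% of Summit Mining NL.
Chain via Beacon Logistics SA → Halcyon Group plc → Bluewater Shipping BV (R2): 96% × 59% × 61% × 15% = 5.18256% of Summit Mining NL.
Direct interest in Summit Mining NL: 32%.
Aggregating (R1): 1.6128% + 5.18256% + 32% = 38.79536%.

38.79536%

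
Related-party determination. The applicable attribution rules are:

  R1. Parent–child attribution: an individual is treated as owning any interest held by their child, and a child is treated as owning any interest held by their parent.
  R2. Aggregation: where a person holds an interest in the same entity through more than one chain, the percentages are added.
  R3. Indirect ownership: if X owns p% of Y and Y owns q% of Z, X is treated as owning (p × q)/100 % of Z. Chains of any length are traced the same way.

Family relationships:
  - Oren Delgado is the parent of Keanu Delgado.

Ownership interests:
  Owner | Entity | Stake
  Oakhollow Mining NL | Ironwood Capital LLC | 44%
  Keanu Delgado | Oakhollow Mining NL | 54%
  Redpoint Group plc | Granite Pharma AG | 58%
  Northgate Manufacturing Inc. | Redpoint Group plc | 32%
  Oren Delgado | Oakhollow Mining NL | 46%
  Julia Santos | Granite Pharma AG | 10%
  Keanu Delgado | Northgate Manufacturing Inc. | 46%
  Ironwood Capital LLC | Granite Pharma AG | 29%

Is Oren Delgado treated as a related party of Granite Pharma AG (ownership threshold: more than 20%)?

By parent–child attribution (R1), Oren Delgado is treated as also owning Keanu Delgado's interest in Oakhollow Mining NL, giving 46% + 54% = 100%.
By parent–child attribution (R1), Oren Delgado is treated as owning Keanu Delgado's 46% interest in Northgate Manufacturing Inc.
Chain via Oakhollow Mining NL → Ironwood Capital LLC (R3): 100% × 44% × 29% = 12.76% of Granite Pharma AG.
Chain via Northgate Manufacturing Inc. → Redpoint Group plc (R3): 46% × 32% × 58% = 8.5376% of Granite Pharma AG.
Aggregating (R2): 12.76% + 8.5376% = 21.2976%.
21.2976% exceeds the 20% threshold, so Oren is a related party to Granite Pharma AG.

Yes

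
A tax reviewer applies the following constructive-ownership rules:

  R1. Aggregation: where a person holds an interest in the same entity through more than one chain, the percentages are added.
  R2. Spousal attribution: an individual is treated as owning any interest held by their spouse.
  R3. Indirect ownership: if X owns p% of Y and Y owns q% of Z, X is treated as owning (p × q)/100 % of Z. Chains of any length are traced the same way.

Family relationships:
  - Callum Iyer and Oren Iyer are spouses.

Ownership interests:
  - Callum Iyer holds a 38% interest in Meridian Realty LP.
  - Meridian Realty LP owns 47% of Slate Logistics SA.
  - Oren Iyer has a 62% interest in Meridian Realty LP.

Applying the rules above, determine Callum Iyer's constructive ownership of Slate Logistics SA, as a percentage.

By spousal attribution (R2), Callum Iyer is treated as also owning Oren Iyer's interest in Meridian Realty LP, giving 38% + 62% = 100%.
Chain via Meridian Realty LP (R3): 100% × 47% = 47% of Slate Logistics SA.

47%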